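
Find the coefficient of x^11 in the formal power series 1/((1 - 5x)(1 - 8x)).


By partial fractions or Cauchy convolution:
The coefficient equals sum_{k=0}^{11} 5^k * 8^(11-k).
= 22825112037

22825112037


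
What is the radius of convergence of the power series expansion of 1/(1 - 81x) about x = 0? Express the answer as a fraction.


Expanding 1/(1 - 81x) = sum_{k>=0} 81^k x^k, the series converges when |81x| < 1, i.e., |x| < 1/81.
So the radius of convergence is 1/81 = 1/81.

1/81


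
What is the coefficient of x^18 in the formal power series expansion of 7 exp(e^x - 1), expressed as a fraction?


exp(e^x - 1) is the exponential generating function for the Bell numbers Bell_k: exp(e^x - 1) = sum_{k>=0} Bell_k x^k / k!.
So the coefficient of x^18 in 7 exp(e^x - 1) is 7 Bell_18 / 18!.
Computing: Bell_18 = 682076806159 and 18! = 6402373705728000, giving
7 * 682076806159/6402373705728000 = 97439543737/130660687872000.

97439543737/130660687872000


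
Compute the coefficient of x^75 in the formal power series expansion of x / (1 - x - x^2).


Let f(x) = sum_{k>=0} a_k x^k. Multiplying f(x) * (1 - x - x^2) = x and matching coefficients gives a_0 = 0, a_1 = 1, and a_k = a_{k-1} + a_{k-2} for k >= 2. These are the Fibonacci numbers F_k.
Iterating from F_0 = 0, F_1 = 1:
F_0=0, F_1=1, F_2=1, F_3=2, F_4=3, F_5=5, F_6=8, F_7=13, F_8=21, F_9=34, ...
F_75 = 2111485077978050.

2111485077978050


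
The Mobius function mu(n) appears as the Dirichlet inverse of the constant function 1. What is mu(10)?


10 = 2 * 5 (all distinct primes).
mu(10) = (-1)^2 = 1

1


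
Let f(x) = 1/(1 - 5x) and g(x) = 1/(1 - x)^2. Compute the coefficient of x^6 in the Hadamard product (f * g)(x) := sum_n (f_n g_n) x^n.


f has coefficients f_k = 5^k. For g = 1/(1 - x)^2 the coefficient is g_k = C(k + 1, 1) = k + 1. The Hadamard coefficient is (f * g)_k = 5^k * (k + 1).
For k = 6: 5^6 * 7 = 15625 * 7 = 109375.

109375


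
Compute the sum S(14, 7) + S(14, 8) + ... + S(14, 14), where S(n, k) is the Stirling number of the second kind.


By definition, S(n, k) counts partitions of an n-set into exactly k nonempty blocks.
Computing row n = 14 for k = 7..14:
S(14, k): 49329280, 20912320, 5135130, 752752, 66066, 3367, 91, 1
Sum = 76199007.

76199007


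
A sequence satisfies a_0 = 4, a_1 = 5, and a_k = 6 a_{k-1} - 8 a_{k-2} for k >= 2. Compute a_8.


The characteristic equation is t^2 - 6 t + 8 = 0, with roots r_1 = 4 and r_2 = 2 (so c_1 = r_1 + r_2, c_2 = -r_1 r_2 as required).
One can use the closed form a_n = A r_1^n + B r_2^n, but direct iteration is more reliable:
a_0 = 4, a_1 = 5, a_2 = -2, a_3 = -52, a_4 = -296, a_5 = -1360, a_6 = -5792, a_7 = -23872, a_8 = -96896.
So a_8 = -96896.

-96896


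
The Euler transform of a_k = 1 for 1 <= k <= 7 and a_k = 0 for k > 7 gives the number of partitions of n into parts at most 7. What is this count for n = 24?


Partitions of 24 into parts at most 7:
Using generating function (1-x)^(-1)(1-x^2)^(-1)...(1-x^7)^(-1),
the coefficient of x^24 = 733

733


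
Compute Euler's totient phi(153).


phi(n) counts integers in [1, n] coprime to n. Using the multiplicative formula phi(n) = n * prod_{p | n} (1 - 1/p):
153 = 3^2 * 17, so
phi(153) = 153 * (1 - 1/3) * (1 - 1/17) = 96.

96


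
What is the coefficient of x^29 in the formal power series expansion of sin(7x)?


The Maclaurin series is sin(t) = sum_{k>=0} (-1)^k t^(2k+1) / (2k+1)!, so substituting t = 7x, only odd powers of x are nonzero, with coefficient of x^(2k+1) equal to (-1)^k 7^(2k+1) / (2k+1)!.
Write 29 = 2*14 + 1, giving the coefficient (-1)^14 * 7^29 / 29! = 3219905755813179726837607/8841761993739701954543616000000 = 1341068619663964900807/3682533108596294025216000000.

1341068619663964900807/3682533108596294025216000000


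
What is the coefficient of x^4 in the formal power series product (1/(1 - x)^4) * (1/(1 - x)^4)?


Combine the factors: (1/(1 - x)^4) * (1/(1 - x)^4) = 1/(1 - x)^8.
Then use 1/(1 - x)^r = sum_{k>=0} C(k + r - 1, r - 1) x^k with r = 8 and k = 4:
C(11, 7) = 330.

330


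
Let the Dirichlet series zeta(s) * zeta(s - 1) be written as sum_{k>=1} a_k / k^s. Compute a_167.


Convolution gives a_k = sum_{d | k} d * 1 = sum_{d | k} d = sigma(k), the sum of positive divisors of k.
For k = 167, the divisors are 1, 167, so
sigma(167) = 1 + 167 = 168.

168


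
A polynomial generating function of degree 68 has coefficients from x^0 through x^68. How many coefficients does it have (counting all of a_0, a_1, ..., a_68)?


A polynomial of degree 68 takes the form a_0 + a_1 x + ... + a_68 x^68.
The number of coefficients is 68 + 1 = 69.

69


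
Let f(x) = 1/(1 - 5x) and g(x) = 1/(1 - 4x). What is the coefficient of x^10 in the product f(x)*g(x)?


The coefficient of x^n in f*g is the Cauchy product: sum_{k=0}^{n} a^k * b^(n-k).
With a=5, b=4, n=10:
sum_{k=0}^{10} 5^k * 4^(10-k)
= 44633821

44633821


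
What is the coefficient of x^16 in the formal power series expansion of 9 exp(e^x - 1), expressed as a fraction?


exp(e^x - 1) is the exponential generating function for the Bell numbers Bell_k: exp(e^x - 1) = sum_{k>=0} Bell_k x^k / k!.
So the coefficient of x^16 in 9 exp(e^x - 1) is 9 Bell_16 / 16!.
Computing: Bell_16 = 10480142147 and 16! = 20922789888000, giving
9 * 10480142147/20922789888000 = 10480142147/2324754432000.

10480142147/2324754432000


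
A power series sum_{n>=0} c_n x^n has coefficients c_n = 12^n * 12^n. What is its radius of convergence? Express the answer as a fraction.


By the root test (Cauchy-Hadamard), the radius is R = 1 / limsup_n |c_n|^(1/n).
Here |c_n|^(1/n) = (12^n * 12^n)^(1/n) = 12 * 12 = 144 for all n.
So R = 1/144 = 1/144.

1/144


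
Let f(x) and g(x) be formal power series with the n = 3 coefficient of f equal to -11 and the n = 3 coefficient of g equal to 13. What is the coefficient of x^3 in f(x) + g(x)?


Addition of formal power series is termwise.
The coefficient of x^3 in f + g = -11 + 13
= 2

2


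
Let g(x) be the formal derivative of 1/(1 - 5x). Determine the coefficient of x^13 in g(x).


Differentiate termwise: d/dx sum_{k>=0} 5^k x^k = sum_{k>=1} k 5^k x^(k-1) = sum_{j>=0} (j+1) 5^(j+1) x^j.
Equivalently, d/dx [1/(1 - 5x)] = 5/(1 - 5x)^2.
For j = 13: 14 * 5^14 = 14 * 6103515625 = 85449218750.

85449218750


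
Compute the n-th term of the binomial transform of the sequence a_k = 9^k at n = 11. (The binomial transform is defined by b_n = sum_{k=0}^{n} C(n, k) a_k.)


With a_k = 9^k, b_n = sum_{k=0}^{n} C(n, k) 9^k = (1 + 9)^n by the binomial theorem.
For n = 11: (1 + 9)^11 = 10^11 = 100000000000.

100000000000


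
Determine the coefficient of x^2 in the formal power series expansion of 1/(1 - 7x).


The geometric series identity gives 1/(1 - c x) = sum_{k>=0} c^k x^k, so the coefficient of x^k is c^k.
Here c = 7 and k = 2.
Computing: 7^2 = 49

49


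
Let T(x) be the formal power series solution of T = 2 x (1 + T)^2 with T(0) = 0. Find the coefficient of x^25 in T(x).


Apply the Lagrange inversion formula: if T = 2 x * phi(T) with phi(t) = (1 + t)^2, then [x^n] T = 2^n * (1/n) [t^(n-1)] phi(t)^n = 2^n * (1/n) [t^(n-1)] (1 + t)^(2n) = 2^n * (1/n) C(2n, n-1).
Using the identity C(2n, n-1) = C(2n, n) * n / (n+1), the unscaled factor equals C(2n, n) / (n+1) = C_n, the n-th Catalan number.
For n = 25: C_25 = C(50, 25) / 26 = 126410606437752/26 = 4861946401452.
With the 2^25 = 33554432 factor, the coefficient is 33554432 * 4861946401452 = 163139849915165835264.

163139849915165835264


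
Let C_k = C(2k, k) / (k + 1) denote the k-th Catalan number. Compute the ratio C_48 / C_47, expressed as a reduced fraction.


Using C_k = (2k)! / (k! (k+1)!), the ratio C_{k+1}/C_k simplifies to
C_{k+1}/C_k = [(2k+2)! / ((k+1)! (k+2)!)] * [k! (k+1)! / (2k)!]
 = (2k+2)(2k+1) / ((k+1)(k+2)) = 2(2k+1) / (k+2).
For k = 47: 2(2*47 + 1) / (47 + 2) = 190/49 = 190/49.

190/49


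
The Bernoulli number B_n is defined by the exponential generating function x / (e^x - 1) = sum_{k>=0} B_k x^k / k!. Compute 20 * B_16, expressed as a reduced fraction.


Bernoulli numbers can also be computed recursively via B_0 = 1 and sum_{j=0}^{m} C(m+1, j) B_j = 0 for m >= 1. Odd-index Bernoulli numbers vanish for k >= 3.
Computing B_16 = -3617/510, so 20 * B_16 = 20 * -3617/510 = -7234/51.

-7234/51


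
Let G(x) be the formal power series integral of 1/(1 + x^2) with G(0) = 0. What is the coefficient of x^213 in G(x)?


1/(1 + x^2) = sum_{j>=0} (-1)^j x^(2j). Integrating termwise with G(0) = 0:
G(x) = sum_{j>=0} (-1)^j x^(2j+1) / (2j+1) = arctan(x).
Only odd powers are nonzero. For x^213 write 213 = 2*106 + 1, giving
(-1)^106 / 213 = 1/213 = 1/213.

1/213


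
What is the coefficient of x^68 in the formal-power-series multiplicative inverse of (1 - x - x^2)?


Let the inverse be f(x) = sum_{k>=0} a_k x^k. From f(x) * (1 - x - x^2) = 1 and matching coefficients:
 x^0: a_0 = 1.
 x^1: a_1 - a_0 = 0, so a_1 = 1.
 x^k (k >= 2): a_k - a_{k-1} - a_{k-2} = 0, i.e. a_k = a_{k-1} + a_{k-2}.
This is the Fibonacci-type recurrence shifted so that a_0 = a_1 = 1.
Iterating: a_0=1, a_1=1, a_2=2, a_3=3, a_4=5, a_5=8, a_6=13, a_7=21, a_8=34, a_9=55, ...
a_68 = 117669030460994.

117669030460994


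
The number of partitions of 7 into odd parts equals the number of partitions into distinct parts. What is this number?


Computing partitions of 7 into odd parts (1, 3, 5, ...):
Using the generating function prod_{k>=0} 1/(1-x^(2k+1)),
the count is 5

5


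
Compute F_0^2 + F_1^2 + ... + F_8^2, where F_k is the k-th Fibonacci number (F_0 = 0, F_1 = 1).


There is a standard identity sum_{k=0}^{N} F_k^2 = F_N * F_{N+1} (proved inductively from the telescoping relation F_k^2 = F_k F_{k+1} - F_{k-1} F_k). Then
sum_{k=0}^{8} F_k^2 = F_8 F_9 - F_0 F_0.
Computing: F_8 = 21, F_9 = 34.
Sum = 21 * 34 = 714.

714


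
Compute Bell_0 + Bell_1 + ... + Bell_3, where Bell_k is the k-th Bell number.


Recall Bell_k counts set partitions of a k-set (with Bell_0 = 1 by convention).
Bell_0 through Bell_3: 1, 1, 2, 5
Sum = 1 + 1 + 2 + 5 = 9.

9


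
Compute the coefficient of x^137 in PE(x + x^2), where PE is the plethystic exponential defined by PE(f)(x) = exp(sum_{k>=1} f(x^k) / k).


With f(x) = x + x^2, the exponent is sum_{k>=1} (x^k + x^(2k)) / k = -ln(1 - x) - ln(1 - x^2). Exponentiating:
PE(x + x^2) = 1 / ((1 - x)(1 - x^2)).
This is the generating function for partitions of n into parts of size 1 or 2. The number of 2's can be any j in 0..68, and the rest are 1's, so
[x^137] = floor(137/2) + 1 = 69.

69


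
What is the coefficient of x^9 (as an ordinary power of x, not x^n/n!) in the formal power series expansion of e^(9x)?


The exponential series is e^y = sum_{k>=0} y^k / k!. Substituting y = 9x gives
e^(9x) = sum_{k>=0} 9^k x^k / k!.
So the coefficient of x^n is a^n/n! with a = 9, n = 9:
9^9 / 9! = 387420489/362880 = 4782969/4480

4782969/4480


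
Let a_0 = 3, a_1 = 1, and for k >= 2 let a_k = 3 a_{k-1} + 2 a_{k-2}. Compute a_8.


Iterating the recurrence forward:
a_0 = 3
a_1 = 1
a_2 = 3*1 + 2*3 = 9
a_3 = 3*9 + 2*1 = 29
a_4 = 3*29 + 2*9 = 105
a_5 = 3*105 + 2*29 = 373
a_6 = 3*373 + 2*105 = 1329
a_7 = 3*1329 + 2*373 = 4733
a_8 = 3*4733 + 2*1329 = 16857
So a_8 = 16857.

16857


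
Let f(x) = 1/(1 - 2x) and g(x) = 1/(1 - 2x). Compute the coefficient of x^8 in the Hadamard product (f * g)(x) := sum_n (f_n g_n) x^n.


f has coefficients f_k = 2^k and g has coefficients g_k = 2^k, so the Hadamard product has coefficient (f*g)_k = 2^k * 2^k = 4^k.
For k = 8: 4^8 = 65536.

65536


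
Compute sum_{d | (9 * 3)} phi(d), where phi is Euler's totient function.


First, 9 * 3 = 27. One classical identity is sum_{d | n} phi(d) = n (each k in [1, n] has a unique gcd with n, and among the k's with gcd(k, n) = n/d there are phi(d) of them). So the sum equals 27. We also verify directly:
Divisors of 27: 1, 3, 9, 27.
phi values: 1, 2, 6, 18.
Sum = 27.

27


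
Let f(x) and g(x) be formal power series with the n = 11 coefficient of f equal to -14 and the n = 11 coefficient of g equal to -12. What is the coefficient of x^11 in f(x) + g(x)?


Addition of formal power series is termwise.
The coefficient of x^11 in f + g = -14 + -12
= -26

-26


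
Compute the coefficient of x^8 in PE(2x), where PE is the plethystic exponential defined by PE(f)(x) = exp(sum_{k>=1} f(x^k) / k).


With f(x) = 2x, the exponent is sum_{k>=1} 2 x^k / k = 2 * (-ln(1 - x)). Exponentiating:
PE(2x) = exp(-2 ln(1 - x)) = 1/(1 - x)^2.
By the negative binomial expansion, [x^n] 1/(1 - x)^2 = C(n + 1, 1).
For n = 8: C(9, 1) = 9.

9


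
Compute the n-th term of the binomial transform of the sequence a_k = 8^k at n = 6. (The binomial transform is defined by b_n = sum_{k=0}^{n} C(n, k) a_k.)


With a_k = 8^k, b_n = sum_{k=0}^{n} C(n, k) 8^k = (1 + 8)^n by the binomial theorem.
For n = 6: (1 + 8)^6 = 9^6 = 531441.

531441


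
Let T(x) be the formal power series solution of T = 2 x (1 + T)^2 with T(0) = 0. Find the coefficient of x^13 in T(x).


Apply the Lagrange inversion formula: if T = 2 x * phi(T) with phi(t) = (1 + t)^2, then [x^n] T = 2^n * (1/n) [t^(n-1)] phi(t)^n = 2^n * (1/n) [t^(n-1)] (1 + t)^(2n) = 2^n * (1/n) C(2n, n-1).
Using the identity C(2n, n-1) = C(2n, n) * n / (n+1), the unscaled factor equals C(2n, n) / (n+1) = C_n, the n-th Catalan number.
For n = 13: C_13 = C(26, 13) / 14 = 10400600/14 = 742900.
With the 2^13 = 8192 factor, the coefficient is 8192 * 742900 = 6085836800.

6085836800


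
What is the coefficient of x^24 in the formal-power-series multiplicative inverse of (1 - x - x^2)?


Let the inverse be f(x) = sum_{k>=0} a_k x^k. From f(x) * (1 - x - x^2) = 1 and matching coefficients:
 x^0: a_0 = 1.
 x^1: a_1 - a_0 = 0, so a_1 = 1.
 x^k (k >= 2): a_k - a_{k-1} - a_{k-2} = 0, i.e. a_k = a_{k-1} + a_{k-2}.
This is the Fibonacci-type recurrence shifted so that a_0 = a_1 = 1.
Iterating: a_0=1, a_1=1, a_2=2, a_3=3, a_4=5, a_5=8, a_6=13, a_7=21, a_8=34, a_9=55, ...
a_24 = 75025.

75025


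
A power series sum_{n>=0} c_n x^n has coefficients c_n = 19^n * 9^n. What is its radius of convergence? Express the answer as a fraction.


By the root test (Cauchy-Hadamard), the radius is R = 1 / limsup_n |c_n|^(1/n).
Here |c_n|^(1/n) = (19^n * 9^n)^(1/n) = 19 * 9 = 171 for all n.
So R = 1/171 = 1/171.

1/171


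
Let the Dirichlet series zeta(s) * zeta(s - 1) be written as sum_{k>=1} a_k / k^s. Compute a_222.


Convolution gives a_k = sum_{d | k} d * 1 = sum_{d | k} d = sigma(k), the sum of positive divisors of k.
For k = 222, the divisors are 1, 2, 3, 6, 37, 74, 111, 222, so
sigma(222) = 1 + 2 + 3 + 6 + 37 + 74 + 111 + 222 = 456.

456


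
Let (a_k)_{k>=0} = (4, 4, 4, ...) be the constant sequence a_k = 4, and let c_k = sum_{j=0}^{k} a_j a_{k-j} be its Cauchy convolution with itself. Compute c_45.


Since a_j = 4 for all j >= 0, the convolution sum becomes
c_k = sum_{j=0}^{k} 4 * 4 = 16 * (k + 1).
Equivalently, the generating function of (a_k) is 4/(1 - x) and its square is 16/(1 - x)^2 = sum_{k>=0} 16(k + 1) x^k.
For k = 45: 16 * 46 = 736.

736


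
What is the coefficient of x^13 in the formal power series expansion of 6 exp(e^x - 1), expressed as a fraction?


exp(e^x - 1) is the exponential generating function for the Bell numbers Bell_k: exp(e^x - 1) = sum_{k>=0} Bell_k x^k / k!.
So the coefficient of x^13 in 6 exp(e^x - 1) is 6 Bell_13 / 13!.
Computing: Bell_13 = 27644437 and 13! = 6227020800, giving
6 * 27644437/6227020800 = 27644437/1037836800.

27644437/1037836800


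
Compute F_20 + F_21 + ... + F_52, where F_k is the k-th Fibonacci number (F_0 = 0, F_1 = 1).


Use the identity sum_{k=0}^{N} F_k = F_{N+2} - 1 (which follows from F_{k+2} - F_{k+1} = F_k). Then
sum_{k=20}^{52} F_k = (F_{54} - 1) - (F_{21} - 1) = F_{54} - F_{21}.
Computing: F_{54} = 86267571272, F_{21} = 10946, so
Sum = 86267571272 - 10946 = 86267560326.

86267560326


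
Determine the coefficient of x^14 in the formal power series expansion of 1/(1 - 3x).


The geometric series identity gives 1/(1 - c x) = sum_{k>=0} c^k x^k, so the coefficient of x^k is c^k.
Here c = 3 and k = 14.
Computing: 3^14 = 4782969

4782969


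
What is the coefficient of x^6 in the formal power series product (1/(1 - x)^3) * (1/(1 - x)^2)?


Combine the factors: (1/(1 - x)^3) * (1/(1 - x)^2) = 1/(1 - x)^5.
Then use 1/(1 - x)^r = sum_{k>=0} C(k + r - 1, r - 1) x^k with r = 5 and k = 6:
C(10, 4) = 210.

210


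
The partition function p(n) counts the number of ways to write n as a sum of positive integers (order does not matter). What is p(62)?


Using the generating function prod_{k>=1} 1/(1-x^k), we compute p(62).
By dynamic programming over parts 1 through 62:
p(62) = 1300156

1300156


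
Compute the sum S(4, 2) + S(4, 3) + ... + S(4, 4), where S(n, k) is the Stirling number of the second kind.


By definition, S(n, k) counts partitions of an n-set into exactly k nonempty blocks.
Computing row n = 4 for k = 2..4:
S(4, k): 7, 6, 1
Sum = 14.

14


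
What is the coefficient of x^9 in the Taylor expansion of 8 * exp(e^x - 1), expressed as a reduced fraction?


exp(e^x - 1) = sum_{k>=0} Bell_k x^k / k!, where Bell_k is the k-th Bell number.
So the coefficient of x^9 is 8 * Bell_9 / 9!.
Computing: Bell_9 = 21147 and 9! = 362880, giving
8 * 21147/362880 = 1007/2160.

1007/2160


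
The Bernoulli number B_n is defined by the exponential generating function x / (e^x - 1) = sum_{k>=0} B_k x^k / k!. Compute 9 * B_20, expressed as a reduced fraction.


Bernoulli numbers can also be computed recursively via B_0 = 1 and sum_{j=0}^{m} C(m+1, j) B_j = 0 for m >= 1. Odd-index Bernoulli numbers vanish for k >= 3.
Computing B_20 = -174611/330, so 9 * B_20 = 9 * -174611/330 = -523833/110.

-523833/110


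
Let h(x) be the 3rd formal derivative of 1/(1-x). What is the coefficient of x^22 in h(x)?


Differentiating 3 times: d^3/dx^3 [1/(1-x)] = 3!/(1-x)^4.
The expansion 1/(1-x)^4 = sum_{k>=0} C(k+3, 3) x^k, so the coefficient of x^n in 3!/(1-x)^4 is 3! * C(n+3, 3).
For n = 22: 6 * C(25, 3) = 6 * 2300 = 13800

13800


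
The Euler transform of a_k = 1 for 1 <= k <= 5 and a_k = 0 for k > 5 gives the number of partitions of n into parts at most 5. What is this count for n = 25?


Partitions of 25 into parts at most 5:
Using generating function (1-x)^(-1)(1-x^2)^(-1)...(1-x^5)^(-1),
the coefficient of x^25 = 377

377


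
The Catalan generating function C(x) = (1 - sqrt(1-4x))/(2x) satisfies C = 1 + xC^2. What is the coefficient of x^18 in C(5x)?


Substituting x -> 5x scales the n-th coefficient by 5^n, so [x^18] C(5x) = 5^18 * C_18.
C_18 = C(2*18, 18)/(19) = 9075135300/19 = 477638700.
So 5^18 * 477638700 = 3814697265625 * 477638700 = 1822047042846679687500.

1822047042846679687500


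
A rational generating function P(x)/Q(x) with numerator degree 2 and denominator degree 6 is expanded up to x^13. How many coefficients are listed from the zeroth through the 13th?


Expanding up to x^13 gives the coefficients for x^0, x^1, ..., x^13.
That is 13 + 1 = 14 coefficients in total.

14


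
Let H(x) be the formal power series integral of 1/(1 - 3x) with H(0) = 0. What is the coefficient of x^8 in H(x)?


1/(1 - 3x) = sum_{k>=0} 3^k x^k. Integrating termwise with H(0) = 0:
H(x) = sum_{k>=0} 3^k x^(k+1) / (k+1) = sum_{m>=1} 3^(m-1) x^m / m.
For m = 8: 3^7/8 = 2187/8 = 2187/8.

2187/8


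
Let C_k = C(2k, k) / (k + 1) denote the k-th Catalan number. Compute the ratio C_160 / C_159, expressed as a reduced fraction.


Using C_k = (2k)! / (k! (k+1)!), the ratio C_{k+1}/C_k simplifies to
C_{k+1}/C_k = [(2k+2)! / ((k+1)! (k+2)!)] * [k! (k+1)! / (2k)!]
 = (2k+2)(2k+1) / ((k+1)(k+2)) = 2(2k+1) / (k+2).
For k = 159: 2(2*159 + 1) / (159 + 2) = 638/161 = 638/161.

638/161


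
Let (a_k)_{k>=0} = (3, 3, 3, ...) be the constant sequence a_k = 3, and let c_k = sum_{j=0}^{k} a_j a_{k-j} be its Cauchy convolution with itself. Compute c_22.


Since a_j = 3 for all j >= 0, the convolution sum becomes
c_k = sum_{j=0}^{k} 3 * 3 = 9 * (k + 1).
Equivalently, the generating function of (a_k) is 3/(1 - x) and its square is 9/(1 - x)^2 = sum_{k>=0} 9(k + 1) x^k.
For k = 22: 9 * 23 = 207.

207


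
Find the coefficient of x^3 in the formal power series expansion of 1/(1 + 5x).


Write 1/(1 + c x) = 1/(1 - (-c) x) and apply the geometric-series identity
1/(1 - y) = sum_{k>=0} y^k to get 1/(1 + c x) = sum_{k>=0} (-c)^k x^k.
So the coefficient of x^k is (-c)^k = (-1)^k * c^k.
Here c = 5 and k = 3:
(-5)^3 = -1 * 125 = -125

-125


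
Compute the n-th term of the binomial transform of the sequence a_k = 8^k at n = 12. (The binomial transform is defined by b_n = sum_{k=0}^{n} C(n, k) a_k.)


With a_k = 8^k, b_n = sum_{k=0}^{n} C(n, k) 8^k = (1 + 8)^n by the binomial theorem.
For n = 12: (1 + 8)^12 = 9^12 = 282429536481.

282429536481


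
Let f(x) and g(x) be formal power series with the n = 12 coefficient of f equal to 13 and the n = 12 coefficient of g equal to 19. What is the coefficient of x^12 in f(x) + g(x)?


Addition of formal power series is termwise.
The coefficient of x^12 in f + g = 13 + 19
= 32

32


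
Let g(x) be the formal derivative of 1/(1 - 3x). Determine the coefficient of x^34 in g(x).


Differentiate termwise: d/dx sum_{k>=0} 3^k x^k = sum_{k>=1} k 3^k x^(k-1) = sum_{j>=0} (j+1) 3^(j+1) x^j.
Equivalently, d/dx [1/(1 - 3x)] = 3/(1 - 3x)^2.
For j = 34: 35 * 3^35 = 35 * 50031545098999707 = 1751104078464989745.

1751104078464989745


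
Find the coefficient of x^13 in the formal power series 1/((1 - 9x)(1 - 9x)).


By partial fractions or Cauchy convolution:
The coefficient equals sum_{k=0}^{13} 9^k * 9^(13-k).
= 35586121596606

35586121596606


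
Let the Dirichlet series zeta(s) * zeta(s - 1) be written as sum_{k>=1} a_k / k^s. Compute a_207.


Convolution gives a_k = sum_{d | k} d * 1 = sum_{d | k} d = sigma(k), the sum of positive divisors of k.
For k = 207, the divisors are 1, 3, 9, 23, 69, 207, so
sigma(207) = 1 + 3 + 9 + 23 + 69 + 207 = 312.

312


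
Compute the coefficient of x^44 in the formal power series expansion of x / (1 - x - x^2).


Let f(x) = sum_{k>=0} a_k x^k. Multiplying f(x) * (1 - x - x^2) = x and matching coefficients gives a_0 = 0, a_1 = 1, and a_k = a_{k-1} + a_{k-2} for k >= 2. These are the Fibonacci numbers F_k.
Iterating from F_0 = 0, F_1 = 1:
F_0=0, F_1=1, F_2=1, F_3=2, F_4=3, F_5=5, F_6=8, F_7=13, F_8=21, F_9=34, ...
F_44 = 701408733.

701408733


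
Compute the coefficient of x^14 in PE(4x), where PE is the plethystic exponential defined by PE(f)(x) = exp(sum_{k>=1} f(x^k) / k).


With f(x) = 4x, the exponent is sum_{k>=1} 4 x^k / k = 4 * (-ln(1 - x)). Exponentiating:
PE(4x) = exp(-4 ln(1 - x)) = 1/(1 - x)^4.
By the negative binomial expansion, [x^n] 1/(1 - x)^4 = C(n + 3, 3).
For n = 14: C(17, 3) = 680.

680


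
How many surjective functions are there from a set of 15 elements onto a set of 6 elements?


By inclusion-exclusion on which target elements are missed, the number of surjections from an n-set onto a k-set is
surj(n, k) = sum_{j=0}^{k} (-1)^j C(k, j) (k - j)^n.
Equivalently surj(n, k) = k! * S(n, k), where S(n, k) is the Stirling number of the second kind.
For n = 15, k = 6:
S(15, 6) = 420693273, so
surj = 6! * 420693273 = 720 * 420693273 = 302899156560.

302899156560


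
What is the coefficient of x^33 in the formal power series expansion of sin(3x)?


The Maclaurin series is sin(t) = sum_{k>=0} (-1)^k t^(2k+1) / (2k+1)!, so substituting t = 3x, only odd powers of x are nonzero, with coefficient of x^(2k+1) equal to (-1)^k 3^(2k+1) / (2k+1)!.
Write 33 = 2*16 + 1, giving the coefficient (-1)^16 * 3^33 / 33! = 5559060566555523/8683317618811886495518194401280000000 = 387420489/605155334745140274135040000000.

387420489/605155334745140274135040000000


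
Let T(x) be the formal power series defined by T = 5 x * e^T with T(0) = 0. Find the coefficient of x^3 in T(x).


Apply the Lagrange inversion formula: if T = 5 x * phi(T) with phi(t) = e^t, then
[x^n] T = 5^n * (1/n) [t^(n-1)] phi(t)^n = 5^n * (1/n) [t^(n-1)] e^(n t) = 5^n * (1/n) * n^(n-1) / (n-1)! = 5^n * n^(n-1) / n!.
When c = 1 this is the Cayley count of rooted labeled trees on n vertices, divided by n!.
For n = 3: 5^3 * 3^2 / 3! = 125 * 9/6 = 375/2.

375/2


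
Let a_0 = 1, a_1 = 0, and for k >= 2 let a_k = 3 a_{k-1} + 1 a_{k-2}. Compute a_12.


Iterating the recurrence forward:
a_0 = 1
a_1 = 0
a_2 = 3*0 + 1*1 = 1
a_3 = 3*1 + 1*0 = 3
a_4 = 3*3 + 1*1 = 10
a_5 = 3*10 + 1*3 = 33
a_6 = 3*33 + 1*10 = 109
a_7 = 3*109 + 1*33 = 360
a_8 = 3*360 + 1*109 = 1189
a_9 = 3*1189 + 1*360 = 3927
a_10 = 3*3927 + 1*1189 = 12970
a_11 = 3*12970 + 1*3927 = 42837
a_12 = 3*42837 + 1*12970 = 141481
So a_12 = 141481.

141481


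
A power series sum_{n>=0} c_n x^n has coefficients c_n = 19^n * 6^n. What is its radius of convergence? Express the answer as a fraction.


By the root test (Cauchy-Hadamard), the radius is R = 1 / limsup_n |c_n|^(1/n).
Here |c_n|^(1/n) = (19^n * 6^n)^(1/n) = 19 * 6 = 114 for all n.
So R = 1/114 = 1/114.

1/114


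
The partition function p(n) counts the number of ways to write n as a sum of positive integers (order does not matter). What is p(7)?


Using the generating function prod_{k>=1} 1/(1-x^k), we compute p(7).
By dynamic programming over parts 1 through 7:
p(7) = 15

15


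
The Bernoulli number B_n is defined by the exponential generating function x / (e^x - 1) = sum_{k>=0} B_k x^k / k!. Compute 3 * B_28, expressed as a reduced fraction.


Bernoulli numbers can also be computed recursively via B_0 = 1 and sum_{j=0}^{m} C(m+1, j) B_j = 0 for m >= 1. Odd-index Bernoulli numbers vanish for k >= 3.
Computing B_28 = -23749461029/870, so 3 * B_28 = 3 * -23749461029/870 = -23749461029/290.

-23749461029/290


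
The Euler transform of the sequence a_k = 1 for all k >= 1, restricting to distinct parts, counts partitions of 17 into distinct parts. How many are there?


Partitions of 17 into distinct parts can be computed via generating function.
Product (1+x)(1+x^2)(1+x^3)...
The coefficient of x^17 = 38

38


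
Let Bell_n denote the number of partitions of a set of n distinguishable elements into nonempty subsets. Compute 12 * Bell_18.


Bell_18 can be computed from the Bell triangle or from Dobinski's identity Bell_n = (1/e) * sum_{k>=0} k^n / k!.
Computing Bell_18 = 682076806159.
Then 12 * 682076806159 = 8184921673908.

8184921673908


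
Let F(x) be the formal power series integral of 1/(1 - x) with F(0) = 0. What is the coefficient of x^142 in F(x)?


1/(1 - x) = sum_{k>=0} x^k. Integrating termwise and using F(0) = 0 gives
F(x) = sum_{k>=0} x^(k+1) / (k+1) = sum_{m>=1} x^m / m = -ln(1 - x).
So the coefficient of x^142 is 1/142 = 1/142.

1/142


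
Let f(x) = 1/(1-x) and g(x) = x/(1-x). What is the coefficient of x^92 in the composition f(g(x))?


First simplify the composition: f(g(x)) = 1/(1 - x/(1-x)) = (1-x)/((1-x) - x) = (1-x)/(1-2x).
Now extract the coefficient. Write (1-x)/(1-2x) = 1/(1-2x) - x/(1-2x).
The coefficient of x^n in 1/(1-2x) is 2^n, and in x/(1-2x) is 2^(n-1) (for n >= 1).
So the coefficient of x^92 is 2^92 - 2^91 = 4951760157141521099596496896 - 2475880078570760549798248448 = 2475880078570760549798248448.

2475880078570760549798248448


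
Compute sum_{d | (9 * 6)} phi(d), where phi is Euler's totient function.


First, 9 * 6 = 54. One classical identity is sum_{d | n} phi(d) = n (each k in [1, n] has a unique gcd with n, and among the k's with gcd(k, n) = n/d there are phi(d) of them). So the sum equals 54. We also verify directly:
Divisors of 54: 1, 2, 3, 6, 9, 18, 27, 54.
phi values: 1, 1, 2, 2, 6, 6, 18, 18.
Sum = 54.

54


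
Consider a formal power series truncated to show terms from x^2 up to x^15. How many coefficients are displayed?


From x^2 to x^15 inclusive, the count is 15 - 2 + 1 = 14.

14


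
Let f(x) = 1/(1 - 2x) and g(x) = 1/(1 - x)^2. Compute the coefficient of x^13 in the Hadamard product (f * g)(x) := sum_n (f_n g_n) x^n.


f has coefficients f_k = 2^k. For g = 1/(1 - x)^2 the coefficient is g_k = C(k + 1, 1) = k + 1. The Hadamard coefficient is (f * g)_k = 2^k * (k + 1).
For k = 13: 2^13 * 14 = 8192 * 14 = 114688.

114688


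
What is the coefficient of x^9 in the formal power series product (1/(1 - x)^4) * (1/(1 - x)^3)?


Combine the factors: (1/(1 - x)^4) * (1/(1 - x)^3) = 1/(1 - x)^7.
Then use 1/(1 - x)^r = sum_{k>=0} C(k + r - 1, r - 1) x^k with r = 7 and k = 9:
C(15, 6) = 5005.

5005


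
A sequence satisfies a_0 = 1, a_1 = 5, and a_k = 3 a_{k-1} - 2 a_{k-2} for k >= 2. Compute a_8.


The characteristic equation is t^2 - 3 t + 2 = 0, with roots r_1 = 2 and r_2 = 1 (so c_1 = r_1 + r_2, c_2 = -r_1 r_2 as required).
One can use the closed form a_n = A r_1^n + B r_2^n, but direct iteration is more reliable:
a_0 = 1, a_1 = 5, a_2 = 13, a_3 = 29, a_4 = 61, a_5 = 125, a_6 = 253, a_7 = 509, a_8 = 1021.
So a_8 = 1021.

1021


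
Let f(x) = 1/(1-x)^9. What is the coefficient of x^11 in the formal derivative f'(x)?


Differentiate: d/dx [ 1/(1-x)^r ] = r / (1-x)^(r+1).
Here r = 9, so f'(x) = 9 / (1-x)^10.
The expansion of 1/(1-x)^(r+1) has coefficient of x^n equal to C(n+r, r).
So the coefficient of x^11 in f'(x) is
9 * C(20, 9) = 9 * 167960 = 1511640

1511640


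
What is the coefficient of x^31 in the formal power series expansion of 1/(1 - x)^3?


The negative binomial / multiset identity is
1/(1 - x)^r = sum_{k>=0} C(k + r - 1, r - 1) x^k.
Here r = 3 and k = 31, so the coefficient is
C(31 + 2, 2) = C(33, 2)
= 528

528


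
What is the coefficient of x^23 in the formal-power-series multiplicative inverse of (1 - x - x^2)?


Let the inverse be f(x) = sum_{k>=0} a_k x^k. From f(x) * (1 - x - x^2) = 1 and matching coefficients:
 x^0: a_0 = 1.
 x^1: a_1 - a_0 = 0, so a_1 = 1.
 x^k (k >= 2): a_k - a_{k-1} - a_{k-2} = 0, i.e. a_k = a_{k-1} + a_{k-2}.
This is the Fibonacci-type recurrence shifted so that a_0 = a_1 = 1.
Iterating: a_0=1, a_1=1, a_2=2, a_3=3, a_4=5, a_5=8, a_6=13, a_7=21, a_8=34, a_9=55, ...
a_23 = 46368.

46368


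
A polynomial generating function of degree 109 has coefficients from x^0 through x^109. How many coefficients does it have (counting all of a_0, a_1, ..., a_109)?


A polynomial of degree 109 takes the form a_0 + a_1 x + ... + a_109 x^109.
The number of coefficients is 109 + 1 = 110.

110


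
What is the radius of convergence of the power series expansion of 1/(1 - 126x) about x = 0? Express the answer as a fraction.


Expanding 1/(1 - 126x) = sum_{k>=0} 126^k x^k, the series converges when |126x| < 1, i.e., |x| < 1/126.
So the radius of convergence is 1/126 = 1/126.

1/126


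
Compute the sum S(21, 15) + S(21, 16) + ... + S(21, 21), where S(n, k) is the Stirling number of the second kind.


By definition, S(n, k) counts partitions of an n-set into exactly k nonempty blocks.
Computing row n = 21 for k = 15..21:
S(21, k): 13087462580, 809944464, 34952799, 1023435, 19285, 210, 1
Sum = 13933402774.

13933402774


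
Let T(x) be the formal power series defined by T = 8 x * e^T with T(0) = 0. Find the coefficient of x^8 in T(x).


Apply the Lagrange inversion formula: if T = 8 x * phi(T) with phi(t) = e^t, then
[x^n] T = 8^n * (1/n) [t^(n-1)] phi(t)^n = 8^n * (1/n) [t^(n-1)] e^(n t) = 8^n * (1/n) * n^(n-1) / (n-1)! = 8^n * n^(n-1) / n!.
When c = 1 this is the Cayley count of rooted labeled trees on n vertices, divided by n!.
For n = 8: 8^8 * 8^7 / 8! = 16777216 * 2097152/40320 = 274877906944/315.

274877906944/315


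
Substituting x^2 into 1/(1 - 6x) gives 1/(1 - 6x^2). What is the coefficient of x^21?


Since 1/(1 - 6x^2) only has even powers of x,
the coefficient of x^21 (odd) is 0.

0


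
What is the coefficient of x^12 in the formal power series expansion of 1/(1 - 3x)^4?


The general identity 1/(1 - c x)^r = sum_{k>=0} c^k C(k + r - 1, r - 1) x^k follows by substituting y = c x into 1/(1 - y)^r = sum_{k>=0} C(k + r - 1, r - 1) y^k.
For c = 3, r = 4, k = 12:
3^12 * C(15, 3) = 531441 * 455 = 241805655.

241805655


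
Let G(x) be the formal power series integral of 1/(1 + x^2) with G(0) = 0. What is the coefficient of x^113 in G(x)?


1/(1 + x^2) = sum_{j>=0} (-1)^j x^(2j). Integrating termwise with G(0) = 0:
G(x) = sum_{j>=0} (-1)^j x^(2j+1) / (2j+1) = arctan(x).
Only odd powers are nonzero. For x^113 write 113 = 2*56 + 1, giving
(-1)^56 / 113 = 1/113 = 1/113.

1/113


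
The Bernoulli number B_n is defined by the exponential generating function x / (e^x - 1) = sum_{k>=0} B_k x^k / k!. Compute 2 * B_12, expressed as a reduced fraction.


Bernoulli numbers can also be computed recursively via B_0 = 1 and sum_{j=0}^{m} C(m+1, j) B_j = 0 for m >= 1. Odd-index Bernoulli numbers vanish for k >= 3.
Computing B_12 = -691/2730, so 2 * B_12 = 2 * -691/2730 = -691/1365.

-691/1365


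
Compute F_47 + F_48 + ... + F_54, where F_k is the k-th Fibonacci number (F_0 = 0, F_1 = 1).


Use the identity sum_{k=0}^{N} F_k = F_{N+2} - 1 (which follows from F_{k+2} - F_{k+1} = F_k). Then
sum_{k=47}^{54} F_k = (F_{56} - 1) - (F_{48} - 1) = F_{56} - F_{48}.
Computing: F_{56} = 225851433717, F_{48} = 4807526976, so
Sum = 225851433717 - 4807526976 = 221043906741.

221043906741


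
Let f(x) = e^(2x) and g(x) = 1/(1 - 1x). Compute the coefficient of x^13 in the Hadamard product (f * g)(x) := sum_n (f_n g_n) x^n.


Expanding: f_k = 2^k/k! (from e^(2x)) and g_k = 1^k (from 1/(1 - 1x)). So the Hadamard coefficient (f * g)_k = 2^k 1^k / k! = (2)^k / k!.
For k = 13: 2^13/13! = 8192/6227020800 = 8/6081075.

8/6081075


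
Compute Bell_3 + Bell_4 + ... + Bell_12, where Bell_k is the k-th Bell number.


Recall Bell_k counts set partitions of a k-set (with Bell_0 = 1 by convention).
Bell_3 through Bell_12: 5, 15, 52, 203, 877, 4140, 21147, 115975, 678570, 4213597
Sum = 5 + 15 + 52 + 203 + 877 + 4140 + 21147 + 115975 + 678570 + 4213597 = 5034581.

5034581


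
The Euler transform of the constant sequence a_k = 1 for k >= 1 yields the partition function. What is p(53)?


The Euler transform converts the sequence a_k = 1 into the number of integer partitions.
Using the recurrence or dynamic programming:
p(53) = 329931

329931


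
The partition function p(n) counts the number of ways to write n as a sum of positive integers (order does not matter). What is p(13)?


Using the generating function prod_{k>=1} 1/(1-x^k), we compute p(13).
By dynamic programming over parts 1 through 13:
p(13) = 101

101


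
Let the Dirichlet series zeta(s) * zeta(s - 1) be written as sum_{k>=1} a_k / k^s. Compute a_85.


Convolution gives a_k = sum_{d | k} d * 1 = sum_{d | k} d = sigma(k), the sum of positive divisors of k.
For k = 85, the divisors are 1, 5, 17, 85, so
sigma(85) = 1 + 5 + 17 + 85 = 108.

108


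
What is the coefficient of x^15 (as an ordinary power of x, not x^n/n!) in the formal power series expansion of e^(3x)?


The exponential series is e^y = sum_{k>=0} y^k / k!. Substituting y = 3x gives
e^(3x) = sum_{k>=0} 3^k x^k / k!.
So the coefficient of x^n is a^n/n! with a = 3, n = 15:
3^15 / 15! = 14348907/1307674368000 = 19683/1793792000

19683/1793792000


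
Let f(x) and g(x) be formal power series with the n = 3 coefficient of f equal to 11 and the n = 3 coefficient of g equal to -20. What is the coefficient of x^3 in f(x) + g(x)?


Addition of formal power series is termwise.
The coefficient of x^3 in f + g = 11 + -20
= -9

-9


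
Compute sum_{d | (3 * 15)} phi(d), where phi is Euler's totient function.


First, 3 * 15 = 45. One classical identity is sum_{d | n} phi(d) = n (each k in [1, n] has a unique gcd with n, and among the k's with gcd(k, n) = n/d there are phi(d) of them). So the sum equals 45. We also verify directly:
Divisors of 45: 1, 3, 5, 9, 15, 45.
phi values: 1, 2, 4, 6, 8, 24.
Sum = 45.

45


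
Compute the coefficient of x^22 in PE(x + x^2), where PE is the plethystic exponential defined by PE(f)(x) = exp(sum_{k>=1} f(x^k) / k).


With f(x) = x + x^2, the exponent is sum_{k>=1} (x^k + x^(2k)) / k = -ln(1 - x) - ln(1 - x^2). Exponentiating:
PE(x + x^2) = 1 / ((1 - x)(1 - x^2)).
This is the generating function for partitions of n into parts of size 1 or 2. The number of 2's can be any j in 0..11, and the rest are 1's, so
[x^22] = floor(22/2) + 1 = 12.

12


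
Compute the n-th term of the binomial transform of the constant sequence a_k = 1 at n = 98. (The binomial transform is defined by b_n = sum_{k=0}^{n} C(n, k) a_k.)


With a_k = 1 for all k, b_n = sum_{k=0}^{n} C(n, k) = 2^n by the binomial theorem.
For n = 98: 2^98 = 316912650057057350374175801344.

316912650057057350374175801344


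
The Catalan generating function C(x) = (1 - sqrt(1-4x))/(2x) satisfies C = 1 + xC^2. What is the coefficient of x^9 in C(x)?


Substituting x -> x scales the n-th coefficient by 1, so [x^9] C(x) = C_9.
C_9 = C(2*9, 9)/(10) = 48620/10 = 4862.
= 4862.

4862


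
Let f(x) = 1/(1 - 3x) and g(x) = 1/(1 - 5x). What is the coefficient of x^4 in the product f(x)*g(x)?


The coefficient of x^n in f*g is the Cauchy product: sum_{k=0}^{n} a^k * b^(n-k).
With a=3, b=5, n=4:
sum_{k=0}^{4} 3^k * 5^(4-k)
= 1441

1441


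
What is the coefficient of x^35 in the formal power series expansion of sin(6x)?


The Maclaurin series is sin(t) = sum_{k>=0} (-1)^k t^(2k+1) / (2k+1)!, so substituting t = 6x, only odd powers of x are nonzero, with coefficient of x^(2k+1) equal to (-1)^k 6^(2k+1) / (2k+1)!.
Write 35 = 2*17 + 1, giving the coefficient (-1)^17 * 6^35 / 35! = -1719070799748422591028658176/10333147966386144929666651337523200000000 = -27894275208/167669460258147894921875.

-27894275208/167669460258147894921875


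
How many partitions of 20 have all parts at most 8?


Using the generating function (1-x)^(-1)(1-x^2)^(-1)...(1-x^8)^(-1),
the coefficient of x^20 counts these restricted partitions.
Result = 434

434


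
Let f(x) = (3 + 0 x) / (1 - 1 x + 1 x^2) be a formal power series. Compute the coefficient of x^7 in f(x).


Write f(x) = sum_{k>=0} a_k x^k. Multiplying both sides by 1 - 1 x + 1 x^2 gives
(1 - 1 x + 1 x^2) sum_{k>=0} a_k x^k = 3 + 0 x.
Matching coefficients:
 x^0: a_0 = 3
 x^1: a_1 - 1 a_0 = 0  =>  a_1 = 1*3 + 0 = 3
 x^k (k >= 2): a_k = 1 a_{k-1} - 1 a_{k-2}.
Iterating: a_2 = 0, a_3 = -3, a_4 = -3, a_5 = 0, a_6 = 3, a_7 = 3.
So the coefficient of x^7 is 3.

3


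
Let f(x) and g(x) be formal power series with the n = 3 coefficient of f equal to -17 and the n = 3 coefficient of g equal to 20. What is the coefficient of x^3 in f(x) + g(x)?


Addition of formal power series is termwise.
The coefficient of x^3 in f + g = -17 + 20
= 3

3


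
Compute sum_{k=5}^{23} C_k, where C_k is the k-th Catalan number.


C_5 through C_23: 42, 132, 429, 1430, 4862, 16796, 58786, 208012, 742900, 2674440, 9694845, 35357670, 129644790, 477638700, 1767263190, 6564120420, 24466267020, 91482563640, 343059613650
Sum = 42 + 132 + 429 + 1430 + 4862 + 16796 + 58786 + 208012 + 742900 + 2674440 + 9694845 + 35357670 + 129644790 + 477638700 + 1767263190 + 6564120420 + 24466267020 + 91482563640 + 343059613650
= 467995871754

467995871754


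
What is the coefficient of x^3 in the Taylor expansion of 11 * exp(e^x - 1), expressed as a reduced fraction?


exp(e^x - 1) = sum_{k>=0} Bell_k x^k / k!, where Bell_k is the k-th Bell number.
So the coefficient of x^3 is 11 * Bell_3 / 3!.
Computing: Bell_3 = 5 and 3! = 6, giving
11 * 5/6 = 55/6.

55/6


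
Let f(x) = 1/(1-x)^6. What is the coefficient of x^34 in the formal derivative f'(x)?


Differentiate: d/dx [ 1/(1-x)^r ] = r / (1-x)^(r+1).
Here r = 6, so f'(x) = 6 / (1-x)^7.
The expansion of 1/(1-x)^(r+1) has coefficient of x^n equal to C(n+r, r).
So the coefficient of x^34 in f'(x) is
6 * C(40, 6) = 6 * 3838380 = 23030280

23030280


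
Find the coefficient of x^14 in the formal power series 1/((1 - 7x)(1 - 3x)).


By partial fractions or Cauchy convolution:
The coefficient equals sum_{k=0}^{14} 7^k * 3^(14-k).
= 1186886790259

1186886790259
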